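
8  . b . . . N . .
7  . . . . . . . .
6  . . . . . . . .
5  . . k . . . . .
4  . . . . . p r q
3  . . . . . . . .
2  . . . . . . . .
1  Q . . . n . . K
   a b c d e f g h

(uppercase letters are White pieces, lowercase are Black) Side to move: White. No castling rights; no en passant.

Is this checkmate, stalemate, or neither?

checkmate

White to move; white king on h1.
In check: yes, from the black queen on h4.
King squares — g1: attacked by Rg4; g2: attacked by Ne1; h2: attacked by Qh4.
Legal moves for White: none.
In check with no legal moves → checkmate.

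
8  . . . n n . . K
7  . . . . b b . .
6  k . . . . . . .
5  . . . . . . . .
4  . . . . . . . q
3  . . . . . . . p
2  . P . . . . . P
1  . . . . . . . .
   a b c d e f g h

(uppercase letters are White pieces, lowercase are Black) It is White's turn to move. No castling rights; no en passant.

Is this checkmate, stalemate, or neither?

checkmate

White to move; white king on h8.
In check: yes, from the black queen on h4.
King squares — g7: attacked by Ne8; h7: attacked by Qh4; g8: attacked by Bf7.
Legal moves for White: none.
In check with no legal moves → checkmate.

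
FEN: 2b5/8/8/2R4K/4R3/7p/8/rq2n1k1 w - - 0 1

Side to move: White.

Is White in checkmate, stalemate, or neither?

neither

White to move; white king on h5.
In check: no.
Legal moves for White include: Kh6, Kg6, Kg5, Kh4, Rxc8, Rc7, Rc6, Rg5+, Rf5, Rce5, Rd5, Rb5, Ra5, Rcc4, Rc3, Rc2, Rc1, Re8, ... (list truncated; more exist).
White has legal moves and is not in check → neither.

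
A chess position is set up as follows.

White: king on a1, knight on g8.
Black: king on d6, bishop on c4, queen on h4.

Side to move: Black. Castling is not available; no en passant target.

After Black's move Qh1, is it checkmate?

no

After Qh1: white king on a1; in check: yes, from the black queen on h1.
White has 1 legal reply: Kb2.
In check but a legal move exists → not checkmate.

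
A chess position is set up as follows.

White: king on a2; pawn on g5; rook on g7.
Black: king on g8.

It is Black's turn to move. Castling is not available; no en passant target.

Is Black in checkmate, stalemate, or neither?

neither

Black to move; black king on g8.
In check: yes, from the white rook on g7.
King squares — f7: attacked by Rg7; g7: available; h7: attacked by Rg7; f8: available; h8: available.
Legal moves for Black: Kh8, Kf8, Kxg7.
Black is in check but has 3 legal moves → neither.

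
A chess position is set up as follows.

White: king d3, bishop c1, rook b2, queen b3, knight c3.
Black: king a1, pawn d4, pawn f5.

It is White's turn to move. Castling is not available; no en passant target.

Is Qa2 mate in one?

yes

After Qa2: black king on a1; in check: yes, from the white queen on a2.
King squares — b1: attacked by Qa2; a2: attacked by Rb2; b2: attacked by Bc1.
Black has no legal moves → checkmate.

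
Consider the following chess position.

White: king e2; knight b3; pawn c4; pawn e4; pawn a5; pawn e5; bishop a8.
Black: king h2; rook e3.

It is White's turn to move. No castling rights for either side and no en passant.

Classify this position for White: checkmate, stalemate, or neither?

neither

White to move; white king on e2.
In check: yes, from the black rook on e3.
Legal moves for White: Kxe3, Kf2, Kd2, Kf1, Kd1.
White is in check but has 5 legal moves → neither.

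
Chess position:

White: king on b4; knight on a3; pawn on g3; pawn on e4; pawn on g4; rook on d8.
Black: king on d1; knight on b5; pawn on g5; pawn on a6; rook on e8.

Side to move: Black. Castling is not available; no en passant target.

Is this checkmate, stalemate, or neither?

neither

Black to move; black king on d1.
In check: yes, from the white rook on d8.
Legal moves for Black: Ke2, Ke1, Kc1, Rxd8, Nd6, Nd4.
Black is in check but has 6 legal moves → neither.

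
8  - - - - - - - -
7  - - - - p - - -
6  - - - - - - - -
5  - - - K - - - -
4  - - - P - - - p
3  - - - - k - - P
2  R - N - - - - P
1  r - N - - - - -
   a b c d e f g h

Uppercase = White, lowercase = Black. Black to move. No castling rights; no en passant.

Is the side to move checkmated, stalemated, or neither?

Black to move; black king on e3.
In check: yes, from the white knight on c2.
Legal moves for Black: Kf4, Kf3, Kf2, Kd2.
Black is in check but has 4 legal moves → neither.

neither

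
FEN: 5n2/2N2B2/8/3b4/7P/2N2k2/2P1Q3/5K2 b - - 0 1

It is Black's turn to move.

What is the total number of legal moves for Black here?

Black to move; king on f3.
In check: yes, from the white queen on e2.
Legal moves: Kf4, Kg3.
Count: 2.

2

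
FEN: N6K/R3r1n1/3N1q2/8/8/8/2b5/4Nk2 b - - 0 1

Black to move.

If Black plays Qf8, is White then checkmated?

yes

After Qf8: white king on h8; in check: yes, from the black queen on f8.
King squares — g7: attacked by Re7; h7: attacked by Bc2; g8: attacked by Qf8.
White has no legal moves → checkmate.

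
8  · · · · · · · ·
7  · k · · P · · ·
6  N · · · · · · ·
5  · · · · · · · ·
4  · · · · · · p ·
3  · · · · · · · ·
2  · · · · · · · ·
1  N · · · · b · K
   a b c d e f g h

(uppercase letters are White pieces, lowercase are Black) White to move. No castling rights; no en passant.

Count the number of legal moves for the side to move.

12

White to move; king on h1.
In check: no.
Legal moves: Nb8, Nc7, Nc5+, Nb4, Kh2, Kg1, Nb3, Nc2, e8=Q, e8=R, e8=B, e8=N.
Count: 12.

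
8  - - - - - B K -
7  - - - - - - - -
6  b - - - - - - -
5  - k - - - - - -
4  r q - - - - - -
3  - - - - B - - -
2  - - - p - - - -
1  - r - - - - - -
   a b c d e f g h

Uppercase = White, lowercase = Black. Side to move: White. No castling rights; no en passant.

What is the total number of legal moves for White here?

20

White to move; king on g8.
In check: no.
Legal moves: Kh8, Kh7, Kg7, Kf7, Bg7, Be7, Bfh6, Bd6, Bfc5, Bxb4, Ba7, Beh6, Bb6, Bg5, Bec5, Bf4, Bd4, Bf2, Bxd2, Bg1.
Count: 20.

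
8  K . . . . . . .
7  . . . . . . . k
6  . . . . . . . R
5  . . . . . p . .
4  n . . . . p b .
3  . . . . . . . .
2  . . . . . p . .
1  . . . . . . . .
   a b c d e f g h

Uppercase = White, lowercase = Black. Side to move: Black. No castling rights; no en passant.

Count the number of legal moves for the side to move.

3

Black to move; king on h7.
In check: yes, from the white rook on h6.
Legal moves: Kg8, Kg7, Kxh6.
Count: 3.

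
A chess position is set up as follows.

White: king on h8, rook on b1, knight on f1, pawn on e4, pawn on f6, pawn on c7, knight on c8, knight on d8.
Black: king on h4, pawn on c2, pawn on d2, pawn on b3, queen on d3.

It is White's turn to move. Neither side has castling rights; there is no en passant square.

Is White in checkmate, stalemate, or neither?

White to move; white king on h8.
In check: no.
Legal moves for White include: Kg8, Kh7, Kg7, Nf7, Nb7, Ne6, Nc6, Ne7, Na7, Nd6, Nb6, Ng3, Ne3, Nh2, Nxd2, Rxb3, Rb2, Re1, ... (list truncated; more exist).
White has legal moves and is not in check → neither.

neither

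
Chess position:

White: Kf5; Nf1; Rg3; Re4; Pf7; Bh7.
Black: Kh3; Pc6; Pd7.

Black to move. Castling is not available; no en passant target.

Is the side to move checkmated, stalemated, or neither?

Black to move; black king on h3.
In check: yes, from the white rook on g3.
King squares — g2: attacked by Rg3; h2: attacked by Nf1; g3: attacked by Nf1; g4: attacked by Rg3; h4: attacked by Re4.
Legal moves for Black: none.
In check with no legal moves → checkmate.

checkmate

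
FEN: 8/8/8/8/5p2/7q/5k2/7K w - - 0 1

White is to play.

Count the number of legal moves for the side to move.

0

White to move; king on h1.
In check: yes, from the black queen on h3.
Legal moves: none.
Count: 0.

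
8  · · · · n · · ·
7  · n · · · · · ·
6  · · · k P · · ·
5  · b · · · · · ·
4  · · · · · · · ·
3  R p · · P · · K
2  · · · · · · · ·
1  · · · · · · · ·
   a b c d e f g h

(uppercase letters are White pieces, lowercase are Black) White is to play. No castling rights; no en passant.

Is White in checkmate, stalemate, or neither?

White to move; white king on h3.
In check: no.
Legal moves for White: Kh4, Kg4, Kg3, Kh2, Kg2, Ra8, Ra7, Ra6+, Ra5, Ra4, Rxb3, Ra2, Ra1, e7, e4.
White has 15 legal moves and is not in check → neither.

neither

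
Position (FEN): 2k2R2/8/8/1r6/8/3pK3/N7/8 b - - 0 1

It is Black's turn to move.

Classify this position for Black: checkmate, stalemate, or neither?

Black to move; black king on c8.
In check: yes, from the white rook on f8.
Legal moves for Black: Kd7, Kc7, Kb7.
Black is in check but has 3 legal moves → neither.

neither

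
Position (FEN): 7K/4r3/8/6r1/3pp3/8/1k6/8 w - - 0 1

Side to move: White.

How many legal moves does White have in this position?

White to move; king on h8.
In check: no.
Legal moves: none.
Count: 0.

0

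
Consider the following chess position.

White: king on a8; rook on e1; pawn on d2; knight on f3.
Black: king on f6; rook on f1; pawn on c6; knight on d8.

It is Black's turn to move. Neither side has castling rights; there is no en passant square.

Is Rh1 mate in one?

After Rh1: white king on a8; in check: no.
White is not in check, so this cannot be checkmate.

no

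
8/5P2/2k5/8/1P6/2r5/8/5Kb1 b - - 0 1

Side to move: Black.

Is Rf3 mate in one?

After Rf3: white king on f1; in check: yes, from the black rook on f3.
White has 4 legal replies: Kg2, Ke2, Kxg1, Ke1.
In check but a legal move exists → not checkmate.

no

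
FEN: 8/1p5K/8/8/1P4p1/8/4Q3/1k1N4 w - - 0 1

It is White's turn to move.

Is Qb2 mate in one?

After Qb2: black king on b1; in check: yes, from the white queen on b2.
King squares — a1: attacked by Qb2; c1: attacked by Qb2; a2: attacked by Qb2; b2: attacked by Nd1; c2: attacked by Qb2.
Black has no legal moves → checkmate.

yes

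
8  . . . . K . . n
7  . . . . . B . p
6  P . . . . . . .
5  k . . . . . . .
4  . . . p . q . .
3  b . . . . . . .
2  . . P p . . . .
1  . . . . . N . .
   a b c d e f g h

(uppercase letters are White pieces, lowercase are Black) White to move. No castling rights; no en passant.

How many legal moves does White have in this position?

17

White to move; king on e8.
In check: no.
Legal moves: Kd8, Kd7, Bg8, Bg6, Be6, Bh5, Bd5, Bc4, Bb3, Ba2, Ng3, Ne3, Nh2, Nxd2, a7, c3, c4.
Count: 17.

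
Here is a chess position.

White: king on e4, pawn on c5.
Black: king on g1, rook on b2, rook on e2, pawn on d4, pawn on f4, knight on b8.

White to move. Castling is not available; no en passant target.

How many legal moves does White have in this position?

White to move; king on e4.
In check: yes, from the black rook on e2.
Legal moves: Kf5, Kd5, Kxf4, Kxd4, Kf3, Kd3.
Count: 6.

6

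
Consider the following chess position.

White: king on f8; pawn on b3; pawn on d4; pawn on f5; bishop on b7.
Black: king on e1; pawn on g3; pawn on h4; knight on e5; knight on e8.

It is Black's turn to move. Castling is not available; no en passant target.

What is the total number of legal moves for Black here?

19

Black to move; king on e1.
In check: no.
Legal moves: Ng7, Nc7, Nf6, Nd6, Nf7, Nd7+, Ng6+, Nc6, Ng4, Nc4, Nf3, Nd3, Kf2, Ke2, Kd2, Kf1, Kd1, h3, g2.
Count: 19.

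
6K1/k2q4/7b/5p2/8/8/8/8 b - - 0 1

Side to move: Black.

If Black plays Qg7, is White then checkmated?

yes

After Qg7: white king on g8; in check: yes, from the black queen on g7.
King squares — f7: attacked by Qg7; g7: attacked by Bh6; h7: attacked by Qg7; f8: attacked by Qg7; h8: attacked by Qg7.
White has no legal moves → checkmate.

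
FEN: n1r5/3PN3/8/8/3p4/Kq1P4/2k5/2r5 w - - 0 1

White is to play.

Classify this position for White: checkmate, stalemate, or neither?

White to move; white king on a3.
In check: yes, from the black queen on b3.
King squares — a2: attacked by Qb3; b2: attacked by Kc2; b3: attacked by Kc2; a4: attacked by Qb3; b4: attacked by Qb3.
Legal moves for White: none.
In check with no legal moves → checkmate.

checkmate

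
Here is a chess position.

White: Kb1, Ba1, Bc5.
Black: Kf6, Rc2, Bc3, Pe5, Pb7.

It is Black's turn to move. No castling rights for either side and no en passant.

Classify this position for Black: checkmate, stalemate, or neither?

neither

Black to move; black king on f6.
In check: no.
Legal moves for Black include: Kg7, Kf7, Kg6, Ke6, Kg5, Kf5, Ba5, Bd4, Bb4, Bd2, Bb2, Be1, Bxa1, Rh2, Rg2, Rf2, Re2, Rd2, ... (list truncated; more exist).
Black has legal moves and is not in check → neither.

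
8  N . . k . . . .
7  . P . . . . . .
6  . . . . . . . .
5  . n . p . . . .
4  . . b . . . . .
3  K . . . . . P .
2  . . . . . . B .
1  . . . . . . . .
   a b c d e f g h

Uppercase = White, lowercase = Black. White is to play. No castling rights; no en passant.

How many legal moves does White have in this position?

White to move; king on a3.
In check: yes, from the black knight on b5.
Legal moves: Kb4, Ka4, Kb2.
Count: 3.

3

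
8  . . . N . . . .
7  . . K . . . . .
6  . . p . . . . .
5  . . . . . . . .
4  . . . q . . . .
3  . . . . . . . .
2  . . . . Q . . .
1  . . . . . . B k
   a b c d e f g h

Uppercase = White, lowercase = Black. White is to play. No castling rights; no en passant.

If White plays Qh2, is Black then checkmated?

After Qh2: black king on h1; in check: yes, from the white queen on h2.
King squares — g1: attacked by Qh2; g2: attacked by Qh2; h2: attacked by Bg1.
Black has no legal moves → checkmate.

yes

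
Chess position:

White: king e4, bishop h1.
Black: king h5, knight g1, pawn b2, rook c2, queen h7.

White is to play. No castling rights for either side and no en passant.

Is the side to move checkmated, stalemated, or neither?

White to move; white king on e4.
In check: yes, from the black queen on h7.
King squares — d3: attacked by Qh7; e3: available; f3: attacked by Ng1; d4: available; f4: available; d5: available; e5: available; f5: attacked by Qh7.
Legal moves for White: Ke5, Kd5, Kf4, Kd4, Ke3.
White is in check but has 5 legal moves → neither.

neither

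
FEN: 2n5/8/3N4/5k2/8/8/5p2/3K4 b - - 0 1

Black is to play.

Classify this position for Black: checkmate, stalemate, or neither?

neither

Black to move; black king on f5.
In check: yes, from the white knight on d6.
Legal moves for Black: Kg6, Kf6, Ke6, Kg5, Ke5, Kg4, Kf4, Nxd6.
Black is in check but has 8 legal moves → neither.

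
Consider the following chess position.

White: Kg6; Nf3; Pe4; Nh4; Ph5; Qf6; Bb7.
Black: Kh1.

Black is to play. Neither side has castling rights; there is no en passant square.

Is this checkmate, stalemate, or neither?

stalemate

Black to move; black king on h1.
In check: no.
King squares — g1: attacked by Nf3; g2: attacked by Nh4; h2: attacked by Nf3.
Legal moves for Black: none.
Not in check and no legal moves → stalemate.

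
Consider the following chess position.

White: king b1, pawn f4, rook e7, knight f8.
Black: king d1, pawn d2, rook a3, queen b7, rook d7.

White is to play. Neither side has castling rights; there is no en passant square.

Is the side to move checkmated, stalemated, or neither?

White to move; white king on b1.
In check: yes, from the black queen on b7.
King squares — a1: attacked by Ra3; c1: attacked by Kd1; a2: attacked by Ra3; b2: attacked by Qb7; c2: attacked by Kd1.
Legal moves for White: none.
In check with no legal moves → checkmate.

checkmate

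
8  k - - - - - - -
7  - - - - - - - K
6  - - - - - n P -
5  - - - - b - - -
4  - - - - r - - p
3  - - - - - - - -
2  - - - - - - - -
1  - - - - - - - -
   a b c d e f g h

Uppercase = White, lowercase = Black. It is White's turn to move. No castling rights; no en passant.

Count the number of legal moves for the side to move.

White to move; king on h7.
In check: yes, from the black knight on f6.
Legal moves: Kh8, Kg7, Kh6.
Count: 3.

3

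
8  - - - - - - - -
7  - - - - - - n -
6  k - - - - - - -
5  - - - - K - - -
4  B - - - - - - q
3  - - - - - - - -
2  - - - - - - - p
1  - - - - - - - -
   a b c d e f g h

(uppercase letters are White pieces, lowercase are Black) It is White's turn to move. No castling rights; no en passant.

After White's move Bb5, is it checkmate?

no

After Bb5: black king on a6; in check: yes, from the white bishop on b5.
Black has 5 legal replies: Kb7, Ka7, Kb6, Kxb5, Ka5.
In check but a legal move exists → not checkmate.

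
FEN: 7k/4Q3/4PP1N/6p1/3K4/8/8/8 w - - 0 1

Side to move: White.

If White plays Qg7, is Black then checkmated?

After Qg7: black king on h8; in check: yes, from the white queen on g7.
King squares — g7: attacked by Pf6; h7: attacked by Qg7; g8: attacked by Nh6.
Black has no legal moves → checkmate.

yes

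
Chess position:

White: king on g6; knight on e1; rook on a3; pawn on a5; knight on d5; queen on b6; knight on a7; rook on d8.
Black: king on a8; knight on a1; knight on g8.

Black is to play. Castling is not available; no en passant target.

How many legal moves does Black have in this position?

Black to move; king on a8.
In check: yes, from the white rook on d8.
Legal moves: none.
Count: 0.

0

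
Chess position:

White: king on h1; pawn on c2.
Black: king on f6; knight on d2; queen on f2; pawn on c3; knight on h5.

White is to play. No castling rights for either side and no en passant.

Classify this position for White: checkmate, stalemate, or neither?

White to move; white king on h1.
In check: no.
King squares — g1: attacked by Qf2; g2: attacked by Qf2; h2: attacked by Qf2.
Legal moves for White: none.
Not in check and no legal moves → stalemate.

stalemate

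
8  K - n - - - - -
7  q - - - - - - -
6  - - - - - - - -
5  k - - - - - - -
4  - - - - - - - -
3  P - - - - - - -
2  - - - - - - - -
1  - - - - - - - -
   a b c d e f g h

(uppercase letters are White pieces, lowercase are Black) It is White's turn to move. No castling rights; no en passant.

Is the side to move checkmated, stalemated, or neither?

checkmate

White to move; white king on a8.
In check: yes, from the black queen on a7.
King squares — a7: attacked by Nc8; b7: attacked by Qa7; b8: attacked by Qa7.
Legal moves for White: none.
In check with no legal moves → checkmate.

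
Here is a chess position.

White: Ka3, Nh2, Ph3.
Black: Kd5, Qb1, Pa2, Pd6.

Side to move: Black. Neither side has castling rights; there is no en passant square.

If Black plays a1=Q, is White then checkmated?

After a1=Q: white king on a3; in check: yes, from the black queen on a1.
King squares — a2: attacked by Qa1; b2: attacked by Qa1; b3: attacked by Qb1; a4: attacked by Qa1; b4: attacked by Qb1.
White has no legal moves → checkmate.

yes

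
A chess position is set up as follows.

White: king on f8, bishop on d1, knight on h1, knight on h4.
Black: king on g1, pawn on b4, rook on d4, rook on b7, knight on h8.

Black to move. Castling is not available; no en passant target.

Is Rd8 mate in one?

yes

After Rd8: white king on f8; in check: yes, from the black rook on d8.
King squares — e7: attacked by Rb7; f7: attacked by Rb7; g7: attacked by Rb7; e8: attacked by Rd8; g8: attacked by Rd8.
White has no legal moves → checkmate.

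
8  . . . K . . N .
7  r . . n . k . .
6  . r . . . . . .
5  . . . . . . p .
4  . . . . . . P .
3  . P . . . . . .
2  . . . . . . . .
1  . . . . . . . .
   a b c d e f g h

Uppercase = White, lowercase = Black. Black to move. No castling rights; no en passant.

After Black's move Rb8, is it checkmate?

yes

After Rb8: white king on d8; in check: yes, from the black rook on b8.
King squares — c7: attacked by Ra7; d7: attacked by Ra7; e7: attacked by Kf7; c8: attacked by Rb8; e8: attacked by Kf7.
White has no legal moves → checkmate.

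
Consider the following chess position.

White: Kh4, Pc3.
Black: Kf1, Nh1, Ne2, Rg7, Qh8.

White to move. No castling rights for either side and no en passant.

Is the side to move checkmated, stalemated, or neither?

White to move; white king on h4.
In check: yes, from the black queen on h8.
King squares — g3: attacked by Nh1; h3: attacked by Qh8; g4: attacked by Rg7; g5: attacked by Rg7; h5: attacked by Qh8.
Legal moves for White: none.
In check with no legal moves → checkmate.

checkmate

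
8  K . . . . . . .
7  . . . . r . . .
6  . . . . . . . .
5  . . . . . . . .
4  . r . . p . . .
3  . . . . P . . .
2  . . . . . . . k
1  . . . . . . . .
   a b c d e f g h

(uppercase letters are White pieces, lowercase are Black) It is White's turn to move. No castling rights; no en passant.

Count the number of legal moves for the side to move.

0

White to move; king on a8.
In check: no.
Legal moves: none.
Count: 0.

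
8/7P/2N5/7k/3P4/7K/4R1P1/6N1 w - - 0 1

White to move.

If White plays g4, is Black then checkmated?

no

After g4: black king on h5; in check: yes, from the white pawn on g4.
Black has 3 legal replies: Kh6, Kg6, Kg5.
In check but a legal move exists → not checkmate.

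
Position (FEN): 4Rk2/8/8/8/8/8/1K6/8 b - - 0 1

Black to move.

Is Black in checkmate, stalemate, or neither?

neither

Black to move; black king on f8.
In check: yes, from the white rook on e8.
Legal moves for Black: Kxe8, Kg7, Kf7.
Black is in check but has 3 legal moves → neither.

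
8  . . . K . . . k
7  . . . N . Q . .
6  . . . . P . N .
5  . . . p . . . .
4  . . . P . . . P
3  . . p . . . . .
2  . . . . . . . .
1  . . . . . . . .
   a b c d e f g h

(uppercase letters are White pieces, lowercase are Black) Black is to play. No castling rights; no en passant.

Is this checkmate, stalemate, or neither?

checkmate

Black to move; black king on h8.
In check: yes, from the white knight on g6.
King squares — g7: attacked by Qf7; h7: attacked by Qf7; g8: attacked by Qf7.
Legal moves for Black: none.
In check with no legal moves → checkmate.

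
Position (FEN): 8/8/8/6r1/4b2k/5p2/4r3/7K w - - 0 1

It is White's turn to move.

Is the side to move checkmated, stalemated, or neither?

White to move; white king on h1.
In check: no.
King squares — g1: attacked by Rg5; g2: attacked by Re2; h2: attacked by Re2.
Legal moves for White: none.
Not in check and no legal moves → stalemate.

stalemate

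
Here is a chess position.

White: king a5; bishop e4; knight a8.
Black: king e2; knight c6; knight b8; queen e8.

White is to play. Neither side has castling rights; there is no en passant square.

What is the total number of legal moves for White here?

White to move; king on a5.
In check: yes, from the black knight on c6.
Legal moves: Kb6, Kb5, Ka4, Bxc6.
Count: 4.

4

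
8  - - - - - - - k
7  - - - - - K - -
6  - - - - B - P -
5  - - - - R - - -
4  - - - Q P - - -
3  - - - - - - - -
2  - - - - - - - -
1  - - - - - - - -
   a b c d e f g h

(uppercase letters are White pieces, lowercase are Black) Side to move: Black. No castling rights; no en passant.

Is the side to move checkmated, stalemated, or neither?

Black to move; black king on h8.
In check: no.
King squares — g7: attacked by Kf7; h7: attacked by Pg6; g8: attacked by Kf7.
Legal moves for Black: none.
Not in check and no legal moves → stalemate.

stalemate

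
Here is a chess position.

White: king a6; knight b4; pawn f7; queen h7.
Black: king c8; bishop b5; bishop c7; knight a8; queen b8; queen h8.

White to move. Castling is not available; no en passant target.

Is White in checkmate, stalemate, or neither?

White to move; white king on a6.
In check: yes, from the black bishop on b5.
King squares — a5: attacked by Bc7; b5: attacked by Qb8; b6: attacked by Bc7; a7: attacked by Qb8; b7: attacked by Qb8.
Legal moves for White: none.
In check with no legal moves → checkmate.

checkmate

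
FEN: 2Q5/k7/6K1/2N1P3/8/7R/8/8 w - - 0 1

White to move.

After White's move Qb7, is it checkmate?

After Qb7: black king on a7; in check: yes, from the white queen on b7.
King squares — a6: attacked by Nc5; b6: attacked by Qb7; b7: attacked by Nc5; a8: attacked by Qb7; b8: attacked by Qb7.
Black has no legal moves → checkmate.

yes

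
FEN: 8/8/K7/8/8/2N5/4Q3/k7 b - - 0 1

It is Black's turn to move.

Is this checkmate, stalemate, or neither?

stalemate

Black to move; black king on a1.
In check: no.
King squares — b1: attacked by Nc3; a2: attacked by Qe2; b2: attacked by Qe2.
Legal moves for Black: none.
Not in check and no legal moves → stalemate.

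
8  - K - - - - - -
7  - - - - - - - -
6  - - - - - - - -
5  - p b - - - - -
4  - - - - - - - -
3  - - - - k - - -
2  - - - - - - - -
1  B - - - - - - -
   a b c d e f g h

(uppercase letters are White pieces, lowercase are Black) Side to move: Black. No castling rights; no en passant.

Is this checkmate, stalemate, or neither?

neither

Black to move; black king on e3.
In check: no.
Legal moves for Black: Bf8, Be7, Ba7+, Bd6+, Bb6, Bd4, Bb4, Ba3, Kf4, Ke4, Kf3, Kd3, Kf2, Ke2, Kd2, b4.
Black has 16 legal moves and is not in check → neither.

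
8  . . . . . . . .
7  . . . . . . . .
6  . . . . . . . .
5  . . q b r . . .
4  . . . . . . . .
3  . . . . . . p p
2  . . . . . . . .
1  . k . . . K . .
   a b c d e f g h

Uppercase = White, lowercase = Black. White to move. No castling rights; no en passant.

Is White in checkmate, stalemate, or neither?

White to move; white king on f1.
In check: no.
King squares — e1: attacked by Re5; g1: attacked by Qc5; e2: attacked by Re5; f2: attacked by Pg3; g2: attacked by Ph3.
Legal moves for White: none.
Not in check and no legal moves → stalemate.

stalemate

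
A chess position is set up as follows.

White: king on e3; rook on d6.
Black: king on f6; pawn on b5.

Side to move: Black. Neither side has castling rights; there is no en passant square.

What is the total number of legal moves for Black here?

6

Black to move; king on f6.
In check: yes, from the white rook on d6.
Legal moves: Kg7, Kf7, Ke7, Kg5, Kf5, Ke5.
Count: 6.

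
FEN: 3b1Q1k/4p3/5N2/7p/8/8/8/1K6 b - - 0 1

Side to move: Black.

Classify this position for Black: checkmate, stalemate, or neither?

Black to move; black king on h8.
In check: yes, from the white queen on f8.
King squares — g7: attacked by Qf8; h7: attacked by Nf6; g8: attacked by Nf6.
Legal moves for Black: none.
In check with no legal moves → checkmate.

checkmate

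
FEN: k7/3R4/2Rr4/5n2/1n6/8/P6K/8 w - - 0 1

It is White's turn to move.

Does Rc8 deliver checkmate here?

yes

After Rc8: black king on a8; in check: yes, from the white rook on c8.
King squares — a7: attacked by Rd7; b7: attacked by Rd7; b8: attacked by Rc8.
Black has no legal moves → checkmate.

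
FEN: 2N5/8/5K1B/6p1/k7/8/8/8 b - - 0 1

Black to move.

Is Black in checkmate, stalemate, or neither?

neither

Black to move; black king on a4.
In check: no.
Legal moves for Black: Kb5, Ka5, Kb4, Kb3, Ka3, g4.
Black has 6 legal moves and is not in check → neither.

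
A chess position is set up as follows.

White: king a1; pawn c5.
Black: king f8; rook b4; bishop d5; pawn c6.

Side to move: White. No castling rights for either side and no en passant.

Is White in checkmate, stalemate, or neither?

stalemate

White to move; white king on a1.
In check: no.
King squares — b1: attacked by Rb4; a2: attacked by Bd5; b2: attacked by Rb4.
Legal moves for White: none.
Not in check and no legal moves → stalemate.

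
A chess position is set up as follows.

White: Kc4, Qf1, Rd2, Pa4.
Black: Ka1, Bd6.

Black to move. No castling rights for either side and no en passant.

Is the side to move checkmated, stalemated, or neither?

checkmate

Black to move; black king on a1.
In check: yes, from the white queen on f1.
King squares — b1: attacked by Qf1; a2: attacked by Rd2; b2: attacked by Rd2.
Legal moves for Black: none.
In check with no legal moves → checkmate.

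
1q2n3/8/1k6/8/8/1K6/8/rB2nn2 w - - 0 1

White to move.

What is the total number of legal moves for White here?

11

White to move; king on b3.
In check: no.
Legal moves: Kc4, Kb4, Kc3, Kb2, Bh7, Bg6, Bf5, Be4, Bd3, Bc2, Ba2.
Count: 11.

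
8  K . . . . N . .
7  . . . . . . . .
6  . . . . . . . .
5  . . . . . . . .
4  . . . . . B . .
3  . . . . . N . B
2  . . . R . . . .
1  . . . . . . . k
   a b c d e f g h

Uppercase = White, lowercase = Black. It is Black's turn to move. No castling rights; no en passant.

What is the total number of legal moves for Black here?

0

Black to move; king on h1.
In check: no.
Legal moves: none.
Count: 0.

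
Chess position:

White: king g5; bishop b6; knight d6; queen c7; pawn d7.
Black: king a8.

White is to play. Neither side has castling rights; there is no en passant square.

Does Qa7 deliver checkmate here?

After Qa7: black king on a8; in check: yes, from the white queen on a7.
King squares — a7: attacked by Bb6; b7: attacked by Nd6; b8: attacked by Qa7.
Black has no legal moves → checkmate.

yes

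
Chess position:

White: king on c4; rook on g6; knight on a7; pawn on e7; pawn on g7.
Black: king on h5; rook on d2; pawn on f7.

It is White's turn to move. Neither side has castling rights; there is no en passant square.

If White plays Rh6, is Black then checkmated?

After Rh6: black king on h5; in check: yes, from the white rook on h6.
Black has 3 legal replies: Kxh6, Kg5, Kg4.
In check but a legal move exists → not checkmate.

no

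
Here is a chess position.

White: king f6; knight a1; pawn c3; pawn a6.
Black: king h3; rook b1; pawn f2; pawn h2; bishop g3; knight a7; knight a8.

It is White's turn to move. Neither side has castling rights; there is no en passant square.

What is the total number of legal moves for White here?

White to move; king on f6.
In check: no.
Legal moves: Kg7, Kf7, Ke7, Kg6, Ke6, Kg5, Kf5, Nb3, Nc2, c4.
Count: 10.

10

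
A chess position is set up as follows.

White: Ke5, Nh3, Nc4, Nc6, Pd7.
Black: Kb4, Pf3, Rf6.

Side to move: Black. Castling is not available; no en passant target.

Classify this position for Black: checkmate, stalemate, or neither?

Black to move; black king on b4.
In check: yes, from the white knight on c6.
Legal moves for Black: Kc5, Kb5, Kxc4, Ka4, Kc3, Kb3, Rxc6.
Black is in check but has 7 legal moves → neither.

neither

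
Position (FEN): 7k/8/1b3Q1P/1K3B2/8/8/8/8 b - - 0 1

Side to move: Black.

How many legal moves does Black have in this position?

Black to move; king on h8.
In check: yes, from the white queen on f6.
Legal moves: Kg8.
Count: 1.

1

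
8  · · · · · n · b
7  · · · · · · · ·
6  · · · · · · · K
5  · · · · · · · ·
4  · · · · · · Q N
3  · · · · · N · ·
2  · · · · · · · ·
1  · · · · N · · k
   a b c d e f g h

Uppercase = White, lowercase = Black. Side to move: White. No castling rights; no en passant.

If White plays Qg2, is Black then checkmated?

After Qg2: black king on h1; in check: yes, from the white queen on g2.
King squares — g1: attacked by Qg2; g2: attacked by Ne1; h2: attacked by Qg2.
Black has no legal moves → checkmate.

yes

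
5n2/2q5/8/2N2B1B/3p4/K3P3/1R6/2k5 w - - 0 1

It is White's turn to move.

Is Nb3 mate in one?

After Nb3: black king on c1; in check: yes, from the white knight on b3.
King squares — b1: attacked by Rb2; d1: attacked by Bh5; b2: attacked by Ka3; c2: attacked by Rb2; d2: attacked by Rb2.
Black has no legal moves → checkmate.

yes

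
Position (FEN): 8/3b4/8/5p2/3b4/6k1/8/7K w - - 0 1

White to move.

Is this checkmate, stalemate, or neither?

stalemate

White to move; white king on h1.
In check: no.
King squares — g1: attacked by Bd4; g2: attacked by Kg3; h2: attacked by Kg3.
Legal moves for White: none.
Not in check and no legal moves → stalemate.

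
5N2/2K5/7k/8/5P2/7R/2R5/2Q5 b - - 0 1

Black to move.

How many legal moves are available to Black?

Black to move; king on h6.
In check: yes, from the white rook on h3.
Legal moves: Kg7.
Count: 1.

1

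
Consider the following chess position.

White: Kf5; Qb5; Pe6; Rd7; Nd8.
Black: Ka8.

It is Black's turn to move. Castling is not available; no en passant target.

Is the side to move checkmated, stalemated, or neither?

stalemate

Black to move; black king on a8.
In check: no.
King squares — a7: attacked by Rd7; b7: attacked by Qb5; b8: attacked by Qb5.
Legal moves for Black: none.
Not in check and no legal moves → stalemate.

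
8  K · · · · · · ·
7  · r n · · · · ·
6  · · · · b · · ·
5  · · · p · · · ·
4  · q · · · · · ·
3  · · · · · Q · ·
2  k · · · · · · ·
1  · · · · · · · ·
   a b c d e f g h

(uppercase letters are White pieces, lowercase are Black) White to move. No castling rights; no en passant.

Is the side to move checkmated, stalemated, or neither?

checkmate

White to move; white king on a8.
In check: yes, from the black knight on c7.
King squares — a7: attacked by Rb7; b7: attacked by Qb4; b8: attacked by Rb7.
Legal moves for White: none.
In check with no legal moves → checkmate.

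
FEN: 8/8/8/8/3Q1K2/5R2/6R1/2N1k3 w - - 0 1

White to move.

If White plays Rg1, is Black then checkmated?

yes

After Rg1: black king on e1; in check: yes, from the white rook on g1.
King squares — d1: attacked by Rg1; f1: attacked by Rg1; d2: attacked by Qd4; e2: attacked by Nc1; f2: attacked by Rf3.
Black has no legal moves → checkmate.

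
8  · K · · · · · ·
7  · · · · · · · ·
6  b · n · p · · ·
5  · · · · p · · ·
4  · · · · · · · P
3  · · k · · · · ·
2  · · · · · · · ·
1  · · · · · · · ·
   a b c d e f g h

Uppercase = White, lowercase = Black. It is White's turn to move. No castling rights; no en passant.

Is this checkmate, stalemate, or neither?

White to move; white king on b8.
In check: yes, from the black knight on c6.
King squares — a7: attacked by Nc6; b7: attacked by Ba6; c7: available; a8: available; c8: attacked by Ba6.
Legal moves for White: Ka8, Kc7.
White is in check but has 2 legal moves → neither.

neither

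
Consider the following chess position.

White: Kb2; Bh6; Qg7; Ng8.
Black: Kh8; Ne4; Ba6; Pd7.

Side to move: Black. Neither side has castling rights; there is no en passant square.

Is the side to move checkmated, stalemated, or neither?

Black to move; black king on h8.
In check: yes, from the white queen on g7.
King squares — g7: attacked by Bh6; h7: attacked by Qg7; g8: attacked by Qg7.
Legal moves for Black: none.
In check with no legal moves → checkmate.

checkmate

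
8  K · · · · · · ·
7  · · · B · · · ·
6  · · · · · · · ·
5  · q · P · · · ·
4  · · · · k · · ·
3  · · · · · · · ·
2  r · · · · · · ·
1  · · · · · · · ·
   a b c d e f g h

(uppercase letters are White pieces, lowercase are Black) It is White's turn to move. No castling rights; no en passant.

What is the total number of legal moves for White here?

0

White to move; king on a8.
In check: yes, from the black rook on a2.
Legal moves: none.
Count: 0.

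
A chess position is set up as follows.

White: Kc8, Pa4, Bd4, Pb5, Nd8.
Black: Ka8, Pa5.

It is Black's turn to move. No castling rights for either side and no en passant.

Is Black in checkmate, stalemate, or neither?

stalemate

Black to move; black king on a8.
In check: no.
King squares — a7: attacked by Bd4; b7: attacked by Kc8; b8: attacked by Kc8.
Legal moves for Black: none.
Not in check and no legal moves → stalemate.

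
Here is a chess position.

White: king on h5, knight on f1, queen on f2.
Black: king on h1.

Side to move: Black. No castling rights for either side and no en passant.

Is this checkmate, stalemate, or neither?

Black to move; black king on h1.
In check: no.
King squares — g1: attacked by Qf2; g2: attacked by Qf2; h2: attacked by Nf1.
Legal moves for Black: none.
Not in check and no legal moves → stalemate.

stalemate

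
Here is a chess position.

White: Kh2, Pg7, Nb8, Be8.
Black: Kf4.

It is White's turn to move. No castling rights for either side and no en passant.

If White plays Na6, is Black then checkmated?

After Na6: black king on f4; in check: no.
Black is not in check, so this cannot be checkmate.

no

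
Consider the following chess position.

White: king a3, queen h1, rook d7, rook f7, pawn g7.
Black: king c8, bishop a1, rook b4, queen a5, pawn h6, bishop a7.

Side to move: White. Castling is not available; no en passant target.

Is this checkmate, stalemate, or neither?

checkmate

White to move; white king on a3.
In check: yes, from the black queen on a5.
King squares — a2: attacked by Qa5; b2: attacked by Ba1; b3: attacked by Rb4; a4: attacked by Rb4; b4: attacked by Qa5.
Legal moves for White: none.
In check with no legal moves → checkmate.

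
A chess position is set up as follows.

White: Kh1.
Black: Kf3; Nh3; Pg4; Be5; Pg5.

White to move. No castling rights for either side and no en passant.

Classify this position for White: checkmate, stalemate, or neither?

stalemate

White to move; white king on h1.
In check: no.
King squares — g1: attacked by Nh3; g2: attacked by Kf3; h2: attacked by Be5.
Legal moves for White: none.
Not in check and no legal moves → stalemate.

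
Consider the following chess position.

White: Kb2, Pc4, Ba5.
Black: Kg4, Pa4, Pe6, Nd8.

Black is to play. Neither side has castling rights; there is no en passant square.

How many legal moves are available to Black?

13

Black to move; king on g4.
In check: no.
Legal moves: Nf7, Nb7, Nc6, Kh5, Kg5, Kf5, Kh4, Kf4, Kh3, Kg3, Kf3, e5, a3+.
Count: 13.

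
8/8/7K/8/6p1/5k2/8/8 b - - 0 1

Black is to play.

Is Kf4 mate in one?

After Kf4: white king on h6; in check: no.
White is not in check, so this cannot be checkmate.

no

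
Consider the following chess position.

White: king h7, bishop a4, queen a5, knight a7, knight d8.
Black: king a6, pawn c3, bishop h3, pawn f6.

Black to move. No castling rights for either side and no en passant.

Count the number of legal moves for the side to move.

1

Black to move; king on a6.
In check: yes, from the white queen on a5.
Legal moves: Kxa5.
Count: 1.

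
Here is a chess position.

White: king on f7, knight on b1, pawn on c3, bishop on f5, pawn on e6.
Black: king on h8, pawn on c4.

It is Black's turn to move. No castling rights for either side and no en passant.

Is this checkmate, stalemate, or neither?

Black to move; black king on h8.
In check: no.
King squares — g7: attacked by Kf7; h7: attacked by Bf5; g8: attacked by Kf7.
Legal moves for Black: none.
Not in check and no legal moves → stalemate.

stalemate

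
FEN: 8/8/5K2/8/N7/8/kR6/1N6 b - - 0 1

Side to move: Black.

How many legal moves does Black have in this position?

Black to move; king on a2.
In check: yes, from the white rook on b2.
Legal moves: Ka1.
Count: 1.

1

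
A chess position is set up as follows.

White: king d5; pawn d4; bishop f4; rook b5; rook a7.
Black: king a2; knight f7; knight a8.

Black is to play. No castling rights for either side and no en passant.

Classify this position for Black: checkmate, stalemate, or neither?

Black to move; black king on a2.
In check: yes, from the white rook on a7.
King squares — a1: attacked by Ra7; b1: attacked by Rb5; b2: attacked by Rb5; a3: attacked by Ra7; b3: attacked by Rb5.
Legal moves for Black: none.
In check with no legal moves → checkmate.

checkmate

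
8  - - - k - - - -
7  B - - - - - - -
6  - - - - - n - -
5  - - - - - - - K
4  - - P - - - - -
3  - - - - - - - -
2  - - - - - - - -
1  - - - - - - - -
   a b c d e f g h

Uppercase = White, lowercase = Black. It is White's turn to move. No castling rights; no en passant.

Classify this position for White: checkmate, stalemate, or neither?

White to move; white king on h5.
In check: yes, from the black knight on f6.
King squares — g4: attacked by Nf6; h4: available; g5: available; g6: available; h6: available.
Legal moves for White: Kh6, Kg6, Kg5, Kh4.
White is in check but has 4 legal moves → neither.

neither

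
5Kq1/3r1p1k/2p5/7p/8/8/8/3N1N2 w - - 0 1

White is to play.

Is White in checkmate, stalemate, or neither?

checkmate

White to move; white king on f8.
In check: yes, from the black queen on g8.
King squares — e7: attacked by Rd7; f7: attacked by Rd7; g7: attacked by Kh7; e8: attacked by Qg8; g8: attacked by Kh7.
Legal moves for White: none.
In check with no legal moves → checkmate.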